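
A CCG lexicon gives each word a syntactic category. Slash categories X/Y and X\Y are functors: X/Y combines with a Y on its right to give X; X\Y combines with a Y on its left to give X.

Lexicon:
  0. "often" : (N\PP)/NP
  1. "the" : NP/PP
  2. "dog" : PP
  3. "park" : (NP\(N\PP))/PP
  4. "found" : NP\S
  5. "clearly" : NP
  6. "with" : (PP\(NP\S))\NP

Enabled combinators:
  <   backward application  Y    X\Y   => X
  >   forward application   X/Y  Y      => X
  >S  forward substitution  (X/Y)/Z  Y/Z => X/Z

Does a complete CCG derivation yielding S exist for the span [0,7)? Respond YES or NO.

NO

(N\PP)/NP NP/PP PP (NP\(N\PP))/PP NP\S NP (PP\(NP\S))\NP
CKY chart[0,7] = {NP}; S ∉ chart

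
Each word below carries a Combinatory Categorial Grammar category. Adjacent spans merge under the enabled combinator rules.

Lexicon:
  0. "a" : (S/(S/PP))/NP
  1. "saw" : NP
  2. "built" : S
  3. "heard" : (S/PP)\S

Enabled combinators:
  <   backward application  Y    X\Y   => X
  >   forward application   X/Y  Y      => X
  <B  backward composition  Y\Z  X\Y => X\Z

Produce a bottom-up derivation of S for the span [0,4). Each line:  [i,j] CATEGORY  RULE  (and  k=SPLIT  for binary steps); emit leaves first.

[0,4] S   >
  [0,2] S/(S/PP)   >
    [0,1] "a" : (S/(S/PP))/NP
    [1,2] "saw" : NP
  [2,4] S/PP   <
    [2,3] "built" : S
    [3,4] "heard" : (S/PP)\S

[0,1] (S/(S/PP))/NP  lex  "a"
[1,2] NP  lex  "saw"
[0,2] S/(S/PP)  >  k=1
[2,3] S  lex  "built"
[3,4] (S/PP)\S  lex  "heard"
[2,4] S/PP  <  k=3
[0,4] S  >  k=2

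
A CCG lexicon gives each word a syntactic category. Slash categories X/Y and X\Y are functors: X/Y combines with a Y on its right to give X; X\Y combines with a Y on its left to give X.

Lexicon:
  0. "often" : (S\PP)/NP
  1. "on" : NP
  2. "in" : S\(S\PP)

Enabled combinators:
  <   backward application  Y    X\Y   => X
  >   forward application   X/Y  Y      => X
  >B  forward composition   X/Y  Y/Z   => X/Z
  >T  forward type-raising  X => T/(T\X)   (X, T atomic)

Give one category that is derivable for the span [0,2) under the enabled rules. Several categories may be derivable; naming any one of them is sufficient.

S\PP

[0,3] S   <
  [0,2] S\PP   >
    [0,1] "often" : (S\PP)/NP
    [1,2] "on" : NP
  [2,3] "in" : S\(S\PP)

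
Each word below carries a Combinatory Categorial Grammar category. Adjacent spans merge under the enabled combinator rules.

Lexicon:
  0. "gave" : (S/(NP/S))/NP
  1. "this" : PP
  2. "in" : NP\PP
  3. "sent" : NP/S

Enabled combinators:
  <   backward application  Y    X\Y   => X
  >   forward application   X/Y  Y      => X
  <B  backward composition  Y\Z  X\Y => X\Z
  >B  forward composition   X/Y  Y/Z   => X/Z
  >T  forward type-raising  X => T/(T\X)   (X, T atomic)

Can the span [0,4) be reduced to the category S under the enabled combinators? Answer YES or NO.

[0,4] S   >
  [0,3] S/(NP/S)   >
    [0,1] "gave" : (S/(NP/S))/NP
    [1,3] NP   <
      [1,2] "this" : PP
      [2,3] "in" : NP\PP
  [3,4] "sent" : NP/S

YES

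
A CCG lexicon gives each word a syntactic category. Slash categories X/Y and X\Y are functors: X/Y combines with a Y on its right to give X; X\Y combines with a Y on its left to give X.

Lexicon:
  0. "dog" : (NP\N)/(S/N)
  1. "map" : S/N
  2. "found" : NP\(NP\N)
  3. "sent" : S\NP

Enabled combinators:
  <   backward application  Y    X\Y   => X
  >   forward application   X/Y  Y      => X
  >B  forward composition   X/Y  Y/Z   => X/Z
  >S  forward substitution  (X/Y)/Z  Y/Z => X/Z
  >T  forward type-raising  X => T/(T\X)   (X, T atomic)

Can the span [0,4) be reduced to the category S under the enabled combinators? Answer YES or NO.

[0,4] S   <
  [0,3] NP   <
    [0,2] NP\N   >
      [0,1] "dog" : (NP\N)/(S/N)
      [1,2] "map" : S/N
    [2,3] "found" : NP\(NP\N)
  [3,4] "sent" : S\NP

YES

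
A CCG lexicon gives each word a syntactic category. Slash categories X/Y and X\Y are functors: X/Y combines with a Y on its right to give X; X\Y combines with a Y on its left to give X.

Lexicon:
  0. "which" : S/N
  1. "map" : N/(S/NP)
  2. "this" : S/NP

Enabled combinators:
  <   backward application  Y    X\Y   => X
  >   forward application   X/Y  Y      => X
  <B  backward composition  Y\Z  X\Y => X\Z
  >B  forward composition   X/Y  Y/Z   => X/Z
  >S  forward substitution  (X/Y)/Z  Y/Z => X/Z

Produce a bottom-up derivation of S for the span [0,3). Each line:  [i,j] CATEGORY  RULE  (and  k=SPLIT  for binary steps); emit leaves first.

[0,3] S   >
  [0,1] "which" : S/N
  [1,3] N   >
    [1,2] "map" : N/(S/NP)
    [2,3] "this" : S/NP

[0,1] S/N  lex  "which"
[1,2] N/(S/NP)  lex  "map"
[2,3] S/NP  lex  "this"
[1,3] N  >  k=2
[0,3] S  >  k=1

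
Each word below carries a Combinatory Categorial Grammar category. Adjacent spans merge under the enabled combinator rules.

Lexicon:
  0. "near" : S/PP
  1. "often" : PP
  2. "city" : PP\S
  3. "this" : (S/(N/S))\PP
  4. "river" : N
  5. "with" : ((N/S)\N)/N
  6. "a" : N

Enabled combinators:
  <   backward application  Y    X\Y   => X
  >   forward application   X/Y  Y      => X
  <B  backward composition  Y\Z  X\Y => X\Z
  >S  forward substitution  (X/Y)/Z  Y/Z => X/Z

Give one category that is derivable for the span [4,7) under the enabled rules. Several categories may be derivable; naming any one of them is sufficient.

N/S

[0,7] S   >
  [0,4] S/(N/S)   <
    [0,3] PP   <
      [0,2] S   >
        [0,1] "near" : S/PP
        [1,2] "often" : PP
      [2,3] "city" : PP\S
    [3,4] "this" : (S/(N/S))\PP
  [4,7] N/S   <
    [4,5] "river" : N
    [5,7] (N/S)\N   >
      [5,6] "with" : ((N/S)\N)/N
      [6,7] "a" : N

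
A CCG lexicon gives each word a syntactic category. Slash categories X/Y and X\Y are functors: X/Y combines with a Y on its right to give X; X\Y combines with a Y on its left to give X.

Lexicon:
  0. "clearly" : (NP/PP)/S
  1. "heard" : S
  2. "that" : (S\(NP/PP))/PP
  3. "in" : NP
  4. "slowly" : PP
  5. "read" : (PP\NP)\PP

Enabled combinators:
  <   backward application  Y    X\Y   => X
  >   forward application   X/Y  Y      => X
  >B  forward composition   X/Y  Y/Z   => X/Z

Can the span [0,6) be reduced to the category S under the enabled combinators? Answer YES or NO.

YES

[0,6] S   <
  [0,2] NP/PP   >
    [0,1] "clearly" : (NP/PP)/S
    [1,2] "heard" : S
  [2,6] S\(NP/PP)   >
    [2,3] "that" : (S\(NP/PP))/PP
    [3,6] PP   <
      [3,4] "in" : NP
      [4,6] PP\NP   <
        [4,5] "slowly" : PP
        [5,6] "read" : (PP\NP)\PP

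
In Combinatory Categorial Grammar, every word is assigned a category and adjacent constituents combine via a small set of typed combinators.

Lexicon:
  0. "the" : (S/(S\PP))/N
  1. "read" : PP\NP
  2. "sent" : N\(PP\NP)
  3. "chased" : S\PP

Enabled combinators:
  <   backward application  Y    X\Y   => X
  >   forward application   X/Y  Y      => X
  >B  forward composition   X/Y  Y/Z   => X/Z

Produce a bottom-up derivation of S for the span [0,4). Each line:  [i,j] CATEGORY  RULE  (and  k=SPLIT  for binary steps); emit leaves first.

[0,4] S   >
  [0,3] S/(S\PP)   >
    [0,1] "the" : (S/(S\PP))/N
    [1,3] N   <
      [1,2] "read" : PP\NP
      [2,3] "sent" : N\(PP\NP)
  [3,4] "chased" : S\PP

[0,1] (S/(S\PP))/N  lex  "the"
[1,2] PP\NP  lex  "read"
[2,3] N\(PP\NP)  lex  "sent"
[1,3] N  <  k=2
[0,3] S/(S\PP)  >  k=1
[3,4] S\PP  lex  "chased"
[0,4] S  >  k=3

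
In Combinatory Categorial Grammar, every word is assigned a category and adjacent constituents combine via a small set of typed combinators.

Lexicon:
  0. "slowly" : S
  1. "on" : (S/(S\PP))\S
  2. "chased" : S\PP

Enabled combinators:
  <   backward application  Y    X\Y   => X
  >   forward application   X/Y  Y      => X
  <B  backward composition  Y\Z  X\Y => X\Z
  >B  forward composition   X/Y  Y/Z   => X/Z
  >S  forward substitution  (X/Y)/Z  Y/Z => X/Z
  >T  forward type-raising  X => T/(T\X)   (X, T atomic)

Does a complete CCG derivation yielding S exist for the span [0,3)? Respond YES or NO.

YES

[0,3] S   >
  [0,2] S/(S\PP)   <
    [0,1] "slowly" : S
    [1,2] "on" : (S/(S\PP))\S
  [2,3] "chased" : S\PP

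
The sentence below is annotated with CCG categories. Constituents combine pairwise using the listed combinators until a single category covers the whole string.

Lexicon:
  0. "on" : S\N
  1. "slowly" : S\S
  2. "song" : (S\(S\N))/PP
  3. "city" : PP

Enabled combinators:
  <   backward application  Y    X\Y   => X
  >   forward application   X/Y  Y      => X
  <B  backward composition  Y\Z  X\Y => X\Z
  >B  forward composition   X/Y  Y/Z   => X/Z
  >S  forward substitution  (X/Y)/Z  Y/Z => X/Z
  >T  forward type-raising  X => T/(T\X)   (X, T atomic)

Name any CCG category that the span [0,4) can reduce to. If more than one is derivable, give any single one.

[0,4] S   <
  [0,2] S\N   <B
    [0,1] "on" : S\N
    [1,2] "slowly" : S\S
  [2,4] S\(S\N)   >
    [2,3] "song" : (S\(S\N))/PP
    [3,4] "city" : PP

S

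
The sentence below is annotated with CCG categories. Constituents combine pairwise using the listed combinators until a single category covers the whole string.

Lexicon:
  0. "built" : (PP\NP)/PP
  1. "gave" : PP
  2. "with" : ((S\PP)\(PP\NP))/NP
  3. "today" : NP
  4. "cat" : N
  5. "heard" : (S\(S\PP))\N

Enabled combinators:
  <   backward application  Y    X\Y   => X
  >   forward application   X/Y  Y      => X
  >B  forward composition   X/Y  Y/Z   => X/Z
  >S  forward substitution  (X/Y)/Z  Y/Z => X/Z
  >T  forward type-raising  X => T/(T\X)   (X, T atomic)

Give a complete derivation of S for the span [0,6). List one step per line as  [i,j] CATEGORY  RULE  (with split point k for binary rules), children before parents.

[0,1] (PP\NP)/PP  lex  "built"
[1,2] PP  lex  "gave"
[0,2] PP\NP  >  k=1
[2,3] ((S\PP)\(PP\NP))/NP  lex  "with"
[3,4] NP  lex  "today"
[2,4] (S\PP)\(PP\NP)  >  k=3
[0,4] S\PP  <  k=2
[4,5] N  lex  "cat"
[5,6] (S\(S\PP))\N  lex  "heard"
[4,6] S\(S\PP)  <  k=5
[0,6] S  <  k=4

[0,6] S   <
  [0,4] S\PP   <
    [0,2] PP\NP   >
      [0,1] "built" : (PP\NP)/PP
      [1,2] "gave" : PP
    [2,4] (S\PP)\(PP\NP)   >
      [2,3] "with" : ((S\PP)\(PP\NP))/NP
      [3,4] "today" : NP
  [4,6] S\(S\PP)   <
    [4,5] "cat" : N
    [5,6] "heard" : (S\(S\PP))\N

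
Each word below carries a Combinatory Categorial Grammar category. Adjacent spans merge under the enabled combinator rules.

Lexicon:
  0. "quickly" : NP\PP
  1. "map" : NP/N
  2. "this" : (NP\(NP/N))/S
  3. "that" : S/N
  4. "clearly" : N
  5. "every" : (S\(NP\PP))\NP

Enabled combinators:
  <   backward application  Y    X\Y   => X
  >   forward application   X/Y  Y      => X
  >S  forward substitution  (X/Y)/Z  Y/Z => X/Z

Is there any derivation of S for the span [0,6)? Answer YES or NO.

[0,6] S   <
  [0,1] "quickly" : NP\PP
  [1,6] S\(NP\PP)   <
    [1,5] NP   <
      [1,2] "map" : NP/N
      [2,5] NP\(NP/N)   >
        [2,3] "this" : (NP\(NP/N))/S
        [3,5] S   >
          [3,4] "that" : S/N
          [4,5] "clearly" : N
    [5,6] "every" : (S\(NP\PP))\NP

YES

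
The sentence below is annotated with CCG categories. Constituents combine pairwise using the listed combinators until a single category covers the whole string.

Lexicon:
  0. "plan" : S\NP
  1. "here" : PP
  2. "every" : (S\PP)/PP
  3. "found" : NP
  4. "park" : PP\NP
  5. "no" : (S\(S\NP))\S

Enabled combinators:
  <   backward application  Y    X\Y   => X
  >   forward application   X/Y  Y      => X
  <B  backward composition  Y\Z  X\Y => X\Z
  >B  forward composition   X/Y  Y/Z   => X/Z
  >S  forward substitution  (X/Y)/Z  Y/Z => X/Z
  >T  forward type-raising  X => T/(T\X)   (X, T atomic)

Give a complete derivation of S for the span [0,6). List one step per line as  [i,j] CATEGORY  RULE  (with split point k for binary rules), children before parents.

[0,6] S   <
  [0,1] "plan" : S\NP
  [1,6] S\(S\NP)   <
    [1,5] S   >
      [1,2] S/(S\PP)   >T
        [1,2] "here" : PP
      [2,5] S\PP   >
        [2,3] "every" : (S\PP)/PP
        [3,5] PP   >
          [3,4] PP/(PP\NP)   >T
            [3,4] "found" : NP
          [4,5] "park" : PP\NP
    [5,6] "no" : (S\(S\NP))\S

[0,1] S\NP  lex  "plan"
[1,2] PP  lex  "here"
[1,2] S/(S\PP)  >T
[2,3] (S\PP)/PP  lex  "every"
[3,4] NP  lex  "found"
[3,4] PP/(PP\NP)  >T
[4,5] PP\NP  lex  "park"
[3,5] PP  >  k=4
[2,5] S\PP  >  k=3
[1,5] S  >  k=2
[5,6] (S\(S\NP))\S  lex  "no"
[1,6] S\(S\NP)  <  k=5
[0,6] S  <  k=1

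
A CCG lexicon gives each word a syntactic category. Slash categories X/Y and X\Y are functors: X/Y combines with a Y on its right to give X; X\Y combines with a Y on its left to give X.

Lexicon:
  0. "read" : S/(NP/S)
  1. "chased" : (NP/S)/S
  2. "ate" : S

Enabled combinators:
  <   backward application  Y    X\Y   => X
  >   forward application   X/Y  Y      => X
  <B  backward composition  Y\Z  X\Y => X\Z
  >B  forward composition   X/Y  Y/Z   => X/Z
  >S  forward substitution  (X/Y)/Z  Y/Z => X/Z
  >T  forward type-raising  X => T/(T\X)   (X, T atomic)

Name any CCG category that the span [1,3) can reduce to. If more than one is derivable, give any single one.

[0,3] S   >
  [0,1] "read" : S/(NP/S)
  [1,3] NP/S   >
    [1,2] "chased" : (NP/S)/S
    [2,3] "ate" : S

NP/S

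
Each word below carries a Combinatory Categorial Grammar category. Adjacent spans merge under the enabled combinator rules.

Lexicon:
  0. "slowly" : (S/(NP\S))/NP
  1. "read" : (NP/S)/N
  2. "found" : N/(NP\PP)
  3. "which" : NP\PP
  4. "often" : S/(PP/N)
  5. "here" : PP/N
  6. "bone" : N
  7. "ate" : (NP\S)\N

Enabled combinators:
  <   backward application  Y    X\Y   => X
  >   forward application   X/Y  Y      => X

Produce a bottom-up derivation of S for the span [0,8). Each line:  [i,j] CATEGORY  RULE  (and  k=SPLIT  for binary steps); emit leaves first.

[0,1] (S/(NP\S))/NP  lex  "slowly"
[1,2] (NP/S)/N  lex  "read"
[2,3] N/(NP\PP)  lex  "found"
[3,4] NP\PP  lex  "which"
[2,4] N  >  k=3
[1,4] NP/S  >  k=2
[4,5] S/(PP/N)  lex  "often"
[5,6] PP/N  lex  "here"
[4,6] S  >  k=5
[1,6] NP  >  k=4
[0,6] S/(NP\S)  >  k=1
[6,7] N  lex  "bone"
[7,8] (NP\S)\N  lex  "ate"
[6,8] NP\S  <  k=7
[0,8] S  >  k=6

[0,8] S   >
  [0,6] S/(NP\S)   >
    [0,1] "slowly" : (S/(NP\S))/NP
    [1,6] NP   >
      [1,4] NP/S   >
        [1,2] "read" : (NP/S)/N
        [2,4] N   >
          [2,3] "found" : N/(NP\PP)
          [3,4] "which" : NP\PP
      [4,6] S   >
        [4,5] "often" : S/(PP/N)
        [5,6] "here" : PP/N
  [6,8] NP\S   <
    [6,7] "bone" : N
    [7,8] "ate" : (NP\S)\N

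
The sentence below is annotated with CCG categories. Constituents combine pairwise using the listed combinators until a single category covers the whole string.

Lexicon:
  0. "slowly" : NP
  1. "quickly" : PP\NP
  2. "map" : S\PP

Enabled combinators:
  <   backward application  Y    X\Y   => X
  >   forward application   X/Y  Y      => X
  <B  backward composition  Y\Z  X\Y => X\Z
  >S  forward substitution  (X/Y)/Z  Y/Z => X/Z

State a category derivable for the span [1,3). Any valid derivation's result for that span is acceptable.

S\NP

[0,3] S   <
  [0,1] "slowly" : NP
  [1,3] S\NP   <B
    [1,2] "quickly" : PP\NP
    [2,3] "map" : S\PP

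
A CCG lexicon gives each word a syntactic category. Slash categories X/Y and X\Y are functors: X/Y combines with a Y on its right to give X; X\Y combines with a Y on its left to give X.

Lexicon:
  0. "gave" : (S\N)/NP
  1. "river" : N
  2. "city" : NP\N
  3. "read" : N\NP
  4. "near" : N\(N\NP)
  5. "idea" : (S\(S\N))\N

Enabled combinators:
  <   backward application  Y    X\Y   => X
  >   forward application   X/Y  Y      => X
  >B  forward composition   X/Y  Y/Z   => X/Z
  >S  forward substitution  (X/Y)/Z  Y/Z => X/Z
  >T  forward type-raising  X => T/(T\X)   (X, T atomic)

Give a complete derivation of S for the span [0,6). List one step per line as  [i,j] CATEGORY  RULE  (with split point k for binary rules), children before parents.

[0,6] S   <
  [0,3] S\N   >
    [0,1] "gave" : (S\N)/NP
    [1,3] NP   <
      [1,2] "river" : N
      [2,3] "city" : NP\N
  [3,6] S\(S\N)   <
    [3,5] N   <
      [3,4] "read" : N\NP
      [4,5] "near" : N\(N\NP)
    [5,6] "idea" : (S\(S\N))\N

[0,1] (S\N)/NP  lex  "gave"
[1,2] N  lex  "river"
[2,3] NP\N  lex  "city"
[1,3] NP  <  k=2
[0,3] S\N  >  k=1
[3,4] N\NP  lex  "read"
[4,5] N\(N\NP)  lex  "near"
[3,5] N  <  k=4
[5,6] (S\(S\N))\N  lex  "idea"
[3,6] S\(S\N)  <  k=5
[0,6] S  <  k=3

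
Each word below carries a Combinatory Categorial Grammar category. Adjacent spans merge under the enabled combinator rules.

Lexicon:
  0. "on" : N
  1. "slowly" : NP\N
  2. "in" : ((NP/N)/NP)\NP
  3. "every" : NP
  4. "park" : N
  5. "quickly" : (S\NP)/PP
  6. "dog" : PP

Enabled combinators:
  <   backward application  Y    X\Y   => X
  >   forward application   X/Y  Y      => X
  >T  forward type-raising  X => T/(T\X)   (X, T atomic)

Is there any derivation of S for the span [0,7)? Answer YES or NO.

YES

[0,7] S   <
  [0,5] NP   >
    [0,4] NP/N   >
      [0,3] (NP/N)/NP   <
        [0,2] NP   <
          [0,1] "on" : N
          [1,2] "slowly" : NP\N
        [2,3] "in" : ((NP/N)/NP)\NP
      [3,4] "every" : NP
    [4,5] "park" : N
  [5,7] S\NP   >
    [5,6] "quickly" : (S\NP)/PP
    [6,7] "dog" : PP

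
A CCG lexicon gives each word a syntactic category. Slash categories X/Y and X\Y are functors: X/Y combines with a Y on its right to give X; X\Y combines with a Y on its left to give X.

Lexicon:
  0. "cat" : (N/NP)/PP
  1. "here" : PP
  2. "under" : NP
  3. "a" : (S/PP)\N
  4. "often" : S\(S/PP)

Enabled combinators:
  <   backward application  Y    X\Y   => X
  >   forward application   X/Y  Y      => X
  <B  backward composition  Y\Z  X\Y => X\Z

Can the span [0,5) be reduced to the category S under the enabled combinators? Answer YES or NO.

[0,5] S   <
  [0,3] N   >
    [0,2] N/NP   >
      [0,1] "cat" : (N/NP)/PP
      [1,2] "here" : PP
    [2,3] "under" : NP
  [3,5] S\N   <B
    [3,4] "a" : (S/PP)\N
    [4,5] "often" : S\(S/PP)

YES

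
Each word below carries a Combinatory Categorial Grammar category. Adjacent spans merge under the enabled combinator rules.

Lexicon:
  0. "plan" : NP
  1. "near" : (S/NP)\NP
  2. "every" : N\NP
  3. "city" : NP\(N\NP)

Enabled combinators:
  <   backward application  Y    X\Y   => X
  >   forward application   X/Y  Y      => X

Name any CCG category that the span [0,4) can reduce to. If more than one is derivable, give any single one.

S

[0,4] S   >
  [0,2] S/NP   <
    [0,1] "plan" : NP
    [1,2] "near" : (S/NP)\NP
  [2,4] NP   <
    [2,3] "every" : N\NP
    [3,4] "city" : NP\(N\NP)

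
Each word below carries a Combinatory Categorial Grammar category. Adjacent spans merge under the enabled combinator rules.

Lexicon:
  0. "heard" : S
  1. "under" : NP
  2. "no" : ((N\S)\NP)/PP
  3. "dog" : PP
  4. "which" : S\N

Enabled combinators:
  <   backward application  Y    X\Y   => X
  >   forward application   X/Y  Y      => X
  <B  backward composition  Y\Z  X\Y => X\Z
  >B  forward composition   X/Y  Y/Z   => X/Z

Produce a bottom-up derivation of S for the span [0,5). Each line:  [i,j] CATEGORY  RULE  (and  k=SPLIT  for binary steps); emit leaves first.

[0,5] S   <
  [0,4] N   <
    [0,1] "heard" : S
    [1,4] N\S   <
      [1,2] "under" : NP
      [2,4] (N\S)\NP   >
        [2,3] "no" : ((N\S)\NP)/PP
        [3,4] "dog" : PP
  [4,5] "which" : S\N

[0,1] S  lex  "heard"
[1,2] NP  lex  "under"
[2,3] ((N\S)\NP)/PP  lex  "no"
[3,4] PP  lex  "dog"
[2,4] (N\S)\NP  >  k=3
[1,4] N\S  <  k=2
[0,4] N  <  k=1
[4,5] S\N  lex  "which"
[0,5] S  <  k=4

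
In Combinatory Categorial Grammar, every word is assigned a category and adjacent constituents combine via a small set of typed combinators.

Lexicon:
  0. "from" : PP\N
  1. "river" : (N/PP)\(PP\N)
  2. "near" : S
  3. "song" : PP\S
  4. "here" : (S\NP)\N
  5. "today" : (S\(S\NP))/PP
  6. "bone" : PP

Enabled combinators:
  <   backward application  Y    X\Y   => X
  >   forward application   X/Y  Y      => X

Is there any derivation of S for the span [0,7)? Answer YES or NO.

YES

[0,7] S   <
  [0,5] S\NP   <
    [0,4] N   >
      [0,2] N/PP   <
        [0,1] "from" : PP\N
        [1,2] "river" : (N/PP)\(PP\N)
      [2,4] PP   <
        [2,3] "near" : S
        [3,4] "song" : PP\S
    [4,5] "here" : (S\NP)\N
  [5,7] S\(S\NP)   >
    [5,6] "today" : (S\(S\NP))/PP
    [6,7] "bone" : PP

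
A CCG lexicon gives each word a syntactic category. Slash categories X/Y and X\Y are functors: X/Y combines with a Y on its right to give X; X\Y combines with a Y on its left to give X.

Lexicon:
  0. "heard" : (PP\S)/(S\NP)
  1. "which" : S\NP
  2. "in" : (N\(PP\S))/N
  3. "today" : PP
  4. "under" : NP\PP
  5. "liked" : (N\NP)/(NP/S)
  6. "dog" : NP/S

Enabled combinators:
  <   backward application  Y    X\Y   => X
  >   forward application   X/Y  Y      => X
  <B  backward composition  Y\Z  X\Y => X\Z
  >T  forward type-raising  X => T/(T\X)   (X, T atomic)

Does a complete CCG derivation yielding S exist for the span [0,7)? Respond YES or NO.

(PP\S)/(S\NP) S\NP (N\(PP\S))/N PP NP\PP (N\NP)/(NP/S) NP/S
CKY chart[0,7] = {N, N/(N\N), NP/(NP\N), PP/(PP\N), S/(S\N)}; S ∉ chart

NO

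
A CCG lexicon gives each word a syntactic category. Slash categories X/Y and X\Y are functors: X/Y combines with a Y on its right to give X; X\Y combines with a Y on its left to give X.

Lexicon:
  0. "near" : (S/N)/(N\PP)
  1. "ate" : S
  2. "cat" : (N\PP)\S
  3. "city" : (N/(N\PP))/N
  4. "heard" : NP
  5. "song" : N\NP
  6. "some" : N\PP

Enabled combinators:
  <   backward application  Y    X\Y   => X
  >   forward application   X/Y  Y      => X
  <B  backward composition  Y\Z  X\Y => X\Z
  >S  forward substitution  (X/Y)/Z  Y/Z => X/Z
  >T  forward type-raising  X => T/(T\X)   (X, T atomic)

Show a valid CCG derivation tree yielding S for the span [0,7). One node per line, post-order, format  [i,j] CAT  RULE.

[0,7] S   >
  [0,3] S/N   >
    [0,1] "near" : (S/N)/(N\PP)
    [1,3] N\PP   <
      [1,2] "ate" : S
      [2,3] "cat" : (N\PP)\S
  [3,7] N   >
    [3,6] N/(N\PP)   >
      [3,4] "city" : (N/(N\PP))/N
      [4,6] N   <
        [4,5] "heard" : NP
        [5,6] "song" : N\NP
    [6,7] "some" : N\PP

[0,1] (S/N)/(N\PP)  lex  "near"
[1,2] S  lex  "ate"
[2,3] (N\PP)\S  lex  "cat"
[1,3] N\PP  <  k=2
[0,3] S/N  >  k=1
[3,4] (N/(N\PP))/N  lex  "city"
[4,5] NP  lex  "heard"
[5,6] N\NP  lex  "song"
[4,6] N  <  k=5
[3,6] N/(N\PP)  >  k=4
[6,7] N\PP  lex  "some"
[3,7] N  >  k=6
[0,7] S  >  k=3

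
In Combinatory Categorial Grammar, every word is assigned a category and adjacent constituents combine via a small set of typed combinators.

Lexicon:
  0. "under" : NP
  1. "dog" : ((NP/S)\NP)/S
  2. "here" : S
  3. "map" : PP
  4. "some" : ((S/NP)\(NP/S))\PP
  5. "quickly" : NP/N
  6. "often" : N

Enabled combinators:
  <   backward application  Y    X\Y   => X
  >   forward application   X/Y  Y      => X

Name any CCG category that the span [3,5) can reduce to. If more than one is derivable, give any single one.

(S/NP)\(NP/S)

[0,7] S   >
  [0,5] S/NP   <
    [0,3] NP/S   <
      [0,1] "under" : NP
      [1,3] (NP/S)\NP   >
        [1,2] "dog" : ((NP/S)\NP)/S
        [2,3] "here" : S
    [3,5] (S/NP)\(NP/S)   <
      [3,4] "map" : PP
      [4,5] "some" : ((S/NP)\(NP/S))\PP
  [5,7] NP   >
    [5,6] "quickly" : NP/N
    [6,7] "often" : N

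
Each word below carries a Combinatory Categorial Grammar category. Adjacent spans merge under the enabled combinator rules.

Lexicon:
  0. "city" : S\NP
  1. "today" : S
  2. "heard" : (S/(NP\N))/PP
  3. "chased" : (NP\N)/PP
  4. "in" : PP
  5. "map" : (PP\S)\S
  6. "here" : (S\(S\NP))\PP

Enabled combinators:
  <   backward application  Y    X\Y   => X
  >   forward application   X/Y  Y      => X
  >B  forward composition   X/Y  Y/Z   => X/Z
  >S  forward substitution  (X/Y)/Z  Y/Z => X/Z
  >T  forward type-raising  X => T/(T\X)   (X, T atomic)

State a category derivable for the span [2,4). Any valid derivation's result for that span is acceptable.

[0,7] S   <
  [0,1] "city" : S\NP
  [1,7] S\(S\NP)   <
    [1,6] PP   <
      [1,2] "today" : S
      [2,6] PP\S   <
        [2,5] S   >
          [2,4] S/PP   >S
            [2,3] "heard" : (S/(NP\N))/PP
            [3,4] "chased" : (NP\N)/PP
          [4,5] "in" : PP
        [5,6] "map" : (PP\S)\S
    [6,7] "here" : (S\(S\NP))\PP

S/PP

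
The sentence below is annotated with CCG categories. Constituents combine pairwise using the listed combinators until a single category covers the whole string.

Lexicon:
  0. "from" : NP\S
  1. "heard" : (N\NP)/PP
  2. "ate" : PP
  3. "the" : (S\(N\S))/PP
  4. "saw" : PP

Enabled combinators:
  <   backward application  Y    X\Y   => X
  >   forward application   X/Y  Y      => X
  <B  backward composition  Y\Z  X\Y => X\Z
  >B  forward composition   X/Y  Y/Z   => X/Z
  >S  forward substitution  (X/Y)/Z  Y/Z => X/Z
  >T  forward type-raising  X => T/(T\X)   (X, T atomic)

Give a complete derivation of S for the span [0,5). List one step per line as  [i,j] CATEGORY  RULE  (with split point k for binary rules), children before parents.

[0,1] NP\S  lex  "from"
[1,2] (N\NP)/PP  lex  "heard"
[2,3] PP  lex  "ate"
[1,3] N\NP  >  k=2
[0,3] N\S  <B  k=1
[3,4] (S\(N\S))/PP  lex  "the"
[4,5] PP  lex  "saw"
[3,5] S\(N\S)  >  k=4
[0,5] S  <  k=3

[0,5] S   <
  [0,3] N\S   <B
    [0,1] "from" : NP\S
    [1,3] N\NP   >
      [1,2] "heard" : (N\NP)/PP
      [2,3] "ate" : PP
  [3,5] S\(N\S)   >
    [3,4] "the" : (S\(N\S))/PP
    [4,5] "saw" : PP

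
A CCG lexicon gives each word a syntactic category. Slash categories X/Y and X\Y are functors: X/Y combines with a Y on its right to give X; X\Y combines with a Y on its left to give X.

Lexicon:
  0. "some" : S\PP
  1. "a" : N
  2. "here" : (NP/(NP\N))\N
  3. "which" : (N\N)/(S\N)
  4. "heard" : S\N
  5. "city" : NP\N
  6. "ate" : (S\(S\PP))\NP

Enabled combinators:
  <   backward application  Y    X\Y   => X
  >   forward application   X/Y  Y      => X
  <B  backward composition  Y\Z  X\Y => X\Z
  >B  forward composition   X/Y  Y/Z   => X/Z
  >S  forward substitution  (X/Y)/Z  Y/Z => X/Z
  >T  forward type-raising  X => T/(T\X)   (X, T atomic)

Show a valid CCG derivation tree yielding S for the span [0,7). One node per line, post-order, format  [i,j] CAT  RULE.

[0,1] S\PP  lex  "some"
[1,2] N  lex  "a"
[2,3] (NP/(NP\N))\N  lex  "here"
[1,3] NP/(NP\N)  <  k=2
[3,4] (N\N)/(S\N)  lex  "which"
[4,5] S\N  lex  "heard"
[3,5] N\N  >  k=4
[5,6] NP\N  lex  "city"
[3,6] NP\N  <B  k=5
[1,6] NP  >  k=3
[6,7] (S\(S\PP))\NP  lex  "ate"
[1,7] S\(S\PP)  <  k=6
[0,7] S  <  k=1

[0,7] S   <
  [0,1] "some" : S\PP
  [1,7] S\(S\PP)   <
    [1,6] NP   >
      [1,3] NP/(NP\N)   <
        [1,2] "a" : N
        [2,3] "here" : (NP/(NP\N))\N
      [3,6] NP\N   <B
        [3,5] N\N   >
          [3,4] "which" : (N\N)/(S\N)
          [4,5] "heard" : S\N
        [5,6] "city" : NP\N
    [6,7] "ate" : (S\(S\PP))\NP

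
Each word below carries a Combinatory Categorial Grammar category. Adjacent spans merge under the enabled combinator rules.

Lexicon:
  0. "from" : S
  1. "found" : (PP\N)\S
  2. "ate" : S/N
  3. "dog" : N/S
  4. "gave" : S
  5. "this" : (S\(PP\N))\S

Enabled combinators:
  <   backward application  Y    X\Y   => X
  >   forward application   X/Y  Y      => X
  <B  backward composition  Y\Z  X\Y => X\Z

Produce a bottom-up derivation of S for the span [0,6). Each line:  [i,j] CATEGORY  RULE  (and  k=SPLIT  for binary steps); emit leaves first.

[0,6] S   <
  [0,2] PP\N   <
    [0,1] "from" : S
    [1,2] "found" : (PP\N)\S
  [2,6] S\(PP\N)   <
    [2,5] S   >
      [2,3] "ate" : S/N
      [3,5] N   >
        [3,4] "dog" : N/S
        [4,5] "gave" : S
    [5,6] "this" : (S\(PP\N))\S

[0,1] S  lex  "from"
[1,2] (PP\N)\S  lex  "found"
[0,2] PP\N  <  k=1
[2,3] S/N  lex  "ate"
[3,4] N/S  lex  "dog"
[4,5] S  lex  "gave"
[3,5] N  >  k=4
[2,5] S  >  k=3
[5,6] (S\(PP\N))\S  lex  "this"
[2,6] S\(PP\N)  <  k=5
[0,6] S  <  k=2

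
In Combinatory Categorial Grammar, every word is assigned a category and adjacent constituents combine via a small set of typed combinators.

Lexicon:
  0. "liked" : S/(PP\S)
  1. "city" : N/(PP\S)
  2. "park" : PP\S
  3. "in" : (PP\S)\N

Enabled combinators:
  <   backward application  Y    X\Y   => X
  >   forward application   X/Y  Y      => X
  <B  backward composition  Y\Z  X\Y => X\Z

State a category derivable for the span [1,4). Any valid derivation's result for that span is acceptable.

PP\S

[0,4] S   >
  [0,1] "liked" : S/(PP\S)
  [1,4] PP\S   <
    [1,3] N   >
      [1,2] "city" : N/(PP\S)
      [2,3] "park" : PP\S
    [3,4] "in" : (PP\S)\N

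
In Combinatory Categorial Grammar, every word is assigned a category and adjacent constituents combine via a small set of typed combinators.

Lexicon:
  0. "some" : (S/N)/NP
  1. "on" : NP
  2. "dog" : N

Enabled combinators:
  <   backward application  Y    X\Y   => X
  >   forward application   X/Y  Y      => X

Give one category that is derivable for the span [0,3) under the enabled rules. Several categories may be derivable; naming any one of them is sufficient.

S

[0,3] S   >
  [0,2] S/N   >
    [0,1] "some" : (S/N)/NP
    [1,2] "on" : NP
  [2,3] "dog" : N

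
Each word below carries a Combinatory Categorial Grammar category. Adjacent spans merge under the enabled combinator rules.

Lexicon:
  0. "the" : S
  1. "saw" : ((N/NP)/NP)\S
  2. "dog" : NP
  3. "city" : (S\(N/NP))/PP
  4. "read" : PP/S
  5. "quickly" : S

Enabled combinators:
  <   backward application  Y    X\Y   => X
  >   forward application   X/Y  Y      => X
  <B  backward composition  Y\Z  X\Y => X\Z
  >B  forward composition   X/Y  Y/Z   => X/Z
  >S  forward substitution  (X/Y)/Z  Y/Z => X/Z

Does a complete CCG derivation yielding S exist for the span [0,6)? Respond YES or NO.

YES

[0,6] S   <
  [0,3] N/NP   >
    [0,2] (N/NP)/NP   <
      [0,1] "the" : S
      [1,2] "saw" : ((N/NP)/NP)\S
    [2,3] "dog" : NP
  [3,6] S\(N/NP)   >
    [3,4] "city" : (S\(N/NP))/PP
    [4,6] PP   >
      [4,5] "read" : PP/S
      [5,6] "quickly" : S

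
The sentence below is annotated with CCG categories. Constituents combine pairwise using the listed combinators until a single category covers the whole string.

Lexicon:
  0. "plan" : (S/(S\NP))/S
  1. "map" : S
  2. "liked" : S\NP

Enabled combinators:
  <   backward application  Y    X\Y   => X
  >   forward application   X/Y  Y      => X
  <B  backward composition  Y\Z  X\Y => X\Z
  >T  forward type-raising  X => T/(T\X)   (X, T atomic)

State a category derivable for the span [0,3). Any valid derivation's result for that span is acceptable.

S

[0,3] S   >
  [0,2] S/(S\NP)   >
    [0,1] "plan" : (S/(S\NP))/S
    [1,2] "map" : S
  [2,3] "liked" : S\NP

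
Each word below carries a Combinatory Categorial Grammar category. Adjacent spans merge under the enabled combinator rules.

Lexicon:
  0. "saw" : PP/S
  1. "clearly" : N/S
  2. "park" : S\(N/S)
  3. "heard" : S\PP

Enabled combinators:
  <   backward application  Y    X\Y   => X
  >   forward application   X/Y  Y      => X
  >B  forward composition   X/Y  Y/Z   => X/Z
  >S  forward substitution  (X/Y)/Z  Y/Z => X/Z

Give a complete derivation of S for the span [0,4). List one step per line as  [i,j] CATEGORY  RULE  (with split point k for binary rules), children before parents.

[0,1] PP/S  lex  "saw"
[1,2] N/S  lex  "clearly"
[2,3] S\(N/S)  lex  "park"
[1,3] S  <  k=2
[0,3] PP  >  k=1
[3,4] S\PP  lex  "heard"
[0,4] S  <  k=3

[0,4] S   <
  [0,3] PP   >
    [0,1] "saw" : PP/S
    [1,3] S   <
      [1,2] "clearly" : N/S
      [2,3] "park" : S\(N/S)
  [3,4] "heard" : S\PP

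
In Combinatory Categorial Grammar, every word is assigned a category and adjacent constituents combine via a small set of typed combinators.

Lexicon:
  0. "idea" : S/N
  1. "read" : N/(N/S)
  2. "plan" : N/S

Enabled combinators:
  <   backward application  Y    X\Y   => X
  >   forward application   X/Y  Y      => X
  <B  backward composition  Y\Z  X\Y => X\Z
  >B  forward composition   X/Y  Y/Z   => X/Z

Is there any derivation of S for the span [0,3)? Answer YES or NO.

[0,3] S   >
  [0,1] "idea" : S/N
  [1,3] N   >
    [1,2] "read" : N/(N/S)
    [2,3] "plan" : N/S

YES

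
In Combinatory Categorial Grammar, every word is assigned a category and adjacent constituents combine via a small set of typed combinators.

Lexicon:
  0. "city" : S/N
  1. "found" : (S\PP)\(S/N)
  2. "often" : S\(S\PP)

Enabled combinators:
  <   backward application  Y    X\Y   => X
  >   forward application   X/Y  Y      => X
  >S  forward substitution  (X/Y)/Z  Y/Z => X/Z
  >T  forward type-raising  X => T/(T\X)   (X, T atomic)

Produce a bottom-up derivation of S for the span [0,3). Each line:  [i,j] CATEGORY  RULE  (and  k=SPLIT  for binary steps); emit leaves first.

[0,3] S   <
  [0,2] S\PP   <
    [0,1] "city" : S/N
    [1,2] "found" : (S\PP)\(S/N)
  [2,3] "often" : S\(S\PP)

[0,1] S/N  lex  "city"
[1,2] (S\PP)\(S/N)  lex  "found"
[0,2] S\PP  <  k=1
[2,3] S\(S\PP)  lex  "often"
[0,3] S  <  k=2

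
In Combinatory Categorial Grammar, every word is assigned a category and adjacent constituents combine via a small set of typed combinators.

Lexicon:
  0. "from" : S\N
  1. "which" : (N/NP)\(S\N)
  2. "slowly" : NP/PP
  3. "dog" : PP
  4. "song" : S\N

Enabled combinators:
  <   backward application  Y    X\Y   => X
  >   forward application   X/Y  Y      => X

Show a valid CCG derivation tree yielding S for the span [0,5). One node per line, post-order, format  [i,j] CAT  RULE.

[0,1] S\N  lex  "from"
[1,2] (N/NP)\(S\N)  lex  "which"
[0,2] N/NP  <  k=1
[2,3] NP/PP  lex  "slowly"
[3,4] PP  lex  "dog"
[2,4] NP  >  k=3
[0,4] N  >  k=2
[4,5] S\N  lex  "song"
[0,5] S  <  k=4

[0,5] S   <
  [0,4] N   >
    [0,2] N/NP   <
      [0,1] "from" : S\N
      [1,2] "which" : (N/NP)\(S\N)
    [2,4] NP   >
      [2,3] "slowly" : NP/PP
      [3,4] "dog" : PP
  [4,5] "song" : S\N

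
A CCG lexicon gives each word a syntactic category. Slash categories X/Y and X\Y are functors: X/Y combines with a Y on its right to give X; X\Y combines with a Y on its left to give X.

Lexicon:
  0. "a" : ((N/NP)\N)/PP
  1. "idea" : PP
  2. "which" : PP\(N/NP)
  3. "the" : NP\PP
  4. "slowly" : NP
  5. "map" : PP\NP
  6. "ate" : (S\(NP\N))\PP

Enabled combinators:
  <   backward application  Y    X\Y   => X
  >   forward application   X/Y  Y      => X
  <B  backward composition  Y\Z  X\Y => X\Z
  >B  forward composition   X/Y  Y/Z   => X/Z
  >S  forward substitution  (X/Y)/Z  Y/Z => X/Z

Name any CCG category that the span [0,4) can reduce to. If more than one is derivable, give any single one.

NP\N

[0,7] S   <
  [0,4] NP\N   <B
    [0,3] PP\N   <B
      [0,2] (N/NP)\N   >
        [0,1] "a" : ((N/NP)\N)/PP
        [1,2] "idea" : PP
      [2,3] "which" : PP\(N/NP)
    [3,4] "the" : NP\PP
  [4,7] S\(NP\N)   <
    [4,6] PP   <
      [4,5] "slowly" : NP
      [5,6] "map" : PP\NP
    [6,7] "ate" : (S\(NP\N))\PP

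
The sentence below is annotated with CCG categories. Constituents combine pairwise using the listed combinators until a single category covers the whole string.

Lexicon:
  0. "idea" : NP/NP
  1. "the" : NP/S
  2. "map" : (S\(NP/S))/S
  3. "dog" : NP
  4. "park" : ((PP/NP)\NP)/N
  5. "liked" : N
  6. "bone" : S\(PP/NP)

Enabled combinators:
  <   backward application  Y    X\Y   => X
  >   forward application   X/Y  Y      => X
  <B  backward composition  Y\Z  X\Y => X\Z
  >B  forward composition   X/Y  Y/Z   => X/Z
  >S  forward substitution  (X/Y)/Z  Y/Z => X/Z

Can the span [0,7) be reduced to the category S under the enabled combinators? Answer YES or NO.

YES

[0,7] S   <
  [0,2] NP/S   >B
    [0,1] "idea" : NP/NP
    [1,2] "the" : NP/S
  [2,7] S\(NP/S)   >
    [2,3] "map" : (S\(NP/S))/S
    [3,7] S   <
      [3,6] PP/NP   <
        [3,4] "dog" : NP
        [4,6] (PP/NP)\NP   >
          [4,5] "park" : ((PP/NP)\NP)/N
          [5,6] "liked" : N
      [6,7] "bone" : S\(PP/NP)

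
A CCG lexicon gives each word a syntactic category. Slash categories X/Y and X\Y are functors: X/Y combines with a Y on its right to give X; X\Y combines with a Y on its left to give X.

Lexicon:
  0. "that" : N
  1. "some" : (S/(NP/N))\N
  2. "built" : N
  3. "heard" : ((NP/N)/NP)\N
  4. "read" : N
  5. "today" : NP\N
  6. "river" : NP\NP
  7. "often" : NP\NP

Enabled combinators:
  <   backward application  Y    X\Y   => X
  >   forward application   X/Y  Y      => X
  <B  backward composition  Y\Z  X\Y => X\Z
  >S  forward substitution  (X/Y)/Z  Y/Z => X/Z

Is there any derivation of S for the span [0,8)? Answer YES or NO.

YES

[0,8] S   >
  [0,2] S/(NP/N)   <
    [0,1] "that" : N
    [1,2] "some" : (S/(NP/N))\N
  [2,8] NP/N   >
    [2,4] (NP/N)/NP   <
      [2,3] "built" : N
      [3,4] "heard" : ((NP/N)/NP)\N
    [4,8] NP   <
      [4,5] "read" : N
      [5,8] NP\N   <B
        [5,6] "today" : NP\N
        [6,8] NP\NP   <B
          [6,7] "river" : NP\NP
          [7,8] "often" : NP\NP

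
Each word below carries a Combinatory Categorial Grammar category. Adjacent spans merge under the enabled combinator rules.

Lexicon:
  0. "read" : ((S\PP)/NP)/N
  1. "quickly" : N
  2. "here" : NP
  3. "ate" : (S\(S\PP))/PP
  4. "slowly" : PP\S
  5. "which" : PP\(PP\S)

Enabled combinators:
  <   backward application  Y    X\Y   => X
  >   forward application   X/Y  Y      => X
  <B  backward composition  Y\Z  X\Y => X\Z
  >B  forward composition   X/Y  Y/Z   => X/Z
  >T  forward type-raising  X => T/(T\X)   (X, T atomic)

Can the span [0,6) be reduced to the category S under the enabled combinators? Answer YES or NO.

[0,6] S   <
  [0,3] S\PP   >
    [0,2] (S\PP)/NP   >
      [0,1] "read" : ((S\PP)/NP)/N
      [1,2] "quickly" : N
    [2,3] "here" : NP
  [3,6] S\(S\PP)   >
    [3,4] "ate" : (S\(S\PP))/PP
    [4,6] PP   <
      [4,5] "slowly" : PP\S
      [5,6] "which" : PP\(PP\S)

YES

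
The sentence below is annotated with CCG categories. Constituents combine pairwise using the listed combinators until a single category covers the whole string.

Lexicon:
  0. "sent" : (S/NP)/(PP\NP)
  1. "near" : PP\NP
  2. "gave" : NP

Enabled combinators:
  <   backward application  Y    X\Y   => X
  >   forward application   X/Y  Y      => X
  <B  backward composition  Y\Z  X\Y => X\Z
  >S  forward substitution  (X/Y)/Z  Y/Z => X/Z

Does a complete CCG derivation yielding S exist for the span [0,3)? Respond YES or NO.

YES

[0,3] S   >
  [0,2] S/NP   >
    [0,1] "sent" : (S/NP)/(PP\NP)
    [1,2] "near" : PP\NP
  [2,3] "gave" : NP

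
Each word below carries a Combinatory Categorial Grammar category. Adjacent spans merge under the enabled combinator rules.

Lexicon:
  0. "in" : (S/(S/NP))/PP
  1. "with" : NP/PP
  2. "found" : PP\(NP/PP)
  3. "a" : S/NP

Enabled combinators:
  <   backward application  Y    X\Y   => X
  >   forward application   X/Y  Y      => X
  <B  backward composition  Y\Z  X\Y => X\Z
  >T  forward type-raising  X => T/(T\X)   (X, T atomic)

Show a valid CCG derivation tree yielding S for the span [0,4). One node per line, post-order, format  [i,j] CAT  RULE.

[0,1] (S/(S/NP))/PP  lex  "in"
[1,2] NP/PP  lex  "with"
[2,3] PP\(NP/PP)  lex  "found"
[1,3] PP  <  k=2
[0,3] S/(S/NP)  >  k=1
[3,4] S/NP  lex  "a"
[0,4] S  >  k=3

[0,4] S   >
  [0,3] S/(S/NP)   >
    [0,1] "in" : (S/(S/NP))/PP
    [1,3] PP   <
      [1,2] "with" : NP/PP
      [2,3] "found" : PP\(NP/PP)
  [3,4] "a" : S/NP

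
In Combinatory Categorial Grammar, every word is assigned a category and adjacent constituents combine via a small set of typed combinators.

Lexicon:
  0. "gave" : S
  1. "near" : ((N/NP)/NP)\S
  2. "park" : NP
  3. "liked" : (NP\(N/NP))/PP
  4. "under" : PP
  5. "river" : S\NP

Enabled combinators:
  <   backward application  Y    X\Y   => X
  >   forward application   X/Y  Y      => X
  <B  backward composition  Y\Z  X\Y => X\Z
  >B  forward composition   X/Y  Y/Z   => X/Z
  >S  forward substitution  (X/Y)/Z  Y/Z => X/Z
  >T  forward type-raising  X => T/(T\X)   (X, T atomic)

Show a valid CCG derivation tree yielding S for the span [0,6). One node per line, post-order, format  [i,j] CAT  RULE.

[0,1] S  lex  "gave"
[1,2] ((N/NP)/NP)\S  lex  "near"
[0,2] (N/NP)/NP  <  k=1
[2,3] NP  lex  "park"
[0,3] N/NP  >  k=2
[3,4] (NP\(N/NP))/PP  lex  "liked"
[4,5] PP  lex  "under"
[3,5] NP\(N/NP)  >  k=4
[0,5] NP  <  k=3
[5,6] S\NP  lex  "river"
[0,6] S  <  k=5

[0,6] S   <
  [0,5] NP   <
    [0,3] N/NP   >
      [0,2] (N/NP)/NP   <
        [0,1] "gave" : S
        [1,2] "near" : ((N/NP)/NP)\S
      [2,3] "park" : NP
    [3,5] NP\(N/NP)   >
      [3,4] "liked" : (NP\(N/NP))/PP
      [4,5] "under" : PP
  [5,6] "river" : S\NP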